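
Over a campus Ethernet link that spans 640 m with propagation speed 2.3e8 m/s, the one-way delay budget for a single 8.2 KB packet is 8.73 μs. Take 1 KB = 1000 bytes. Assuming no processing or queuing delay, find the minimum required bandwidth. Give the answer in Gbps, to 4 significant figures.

L = 65600 bits.
Propagation delay = 640 / 2.3e+08 = 2.78261 μs.
Transmission budget = 8.73 − 2.78261 = 5.94739 μs.
R ≥ L / t_tx = 65600 bits / 5.94739e-06 s = 11.03 Gbps.

11.03 Gbps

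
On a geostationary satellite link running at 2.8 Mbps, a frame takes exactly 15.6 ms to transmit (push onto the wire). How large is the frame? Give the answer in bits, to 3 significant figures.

43700 bits

L = R × t_tx = 2800000 b/s × 0.0156 s = 43680 bits.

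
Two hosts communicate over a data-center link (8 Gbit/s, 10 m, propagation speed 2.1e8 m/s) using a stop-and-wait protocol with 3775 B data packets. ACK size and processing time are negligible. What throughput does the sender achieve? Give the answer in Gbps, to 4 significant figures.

t_tx = L/R = 30200/8000000000 = 3.775e-06 s.
t_prop = 10/210000000 = 4.7619e-08 s; RTT = 9.52381e-08 s.
Cycle = t_tx + RTT = 3.87024e-06 s.
Throughput = L / cycle = 30200 / 3.87024e-06 = 7.803 Gbps.

7.803 Gbps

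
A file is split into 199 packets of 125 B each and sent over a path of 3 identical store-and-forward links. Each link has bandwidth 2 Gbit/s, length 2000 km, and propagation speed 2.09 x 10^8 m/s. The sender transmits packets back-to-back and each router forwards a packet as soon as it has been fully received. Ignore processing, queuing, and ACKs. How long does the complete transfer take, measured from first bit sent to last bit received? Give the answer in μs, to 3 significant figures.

28800 μs

Per-hop transmission t_tx = L/R = 1000/2000000000 = 0.5 μs.
Per-hop propagation t_prop = 2000000/209000000 = 9569.38 μs.
Pipeline fill: first packet needs 3·t_tx to clear all hops; remaining 198 packets each add one t_tx.
Total = (3+199-1)·t_tx + 3·t_prop = 201·0.5 + 3·9569.38 = 28800 μs.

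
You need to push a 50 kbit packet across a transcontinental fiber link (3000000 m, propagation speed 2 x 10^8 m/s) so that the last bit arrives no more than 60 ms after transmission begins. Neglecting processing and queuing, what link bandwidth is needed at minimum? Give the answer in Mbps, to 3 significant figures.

1.11 Mbps

Propagation delay = 3000000 / 200000000 = 15 ms.
Transmission budget = 60 − 15 = 45 ms.
R ≥ L / t_tx = 50000 bits / 0.045 s = 1.11 Mbps.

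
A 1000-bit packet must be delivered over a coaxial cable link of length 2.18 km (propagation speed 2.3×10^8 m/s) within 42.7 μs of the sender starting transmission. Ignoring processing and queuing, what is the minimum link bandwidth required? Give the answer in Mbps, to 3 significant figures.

30.1 Mbps

Propagation delay = 2180 / 2.3e+08 = 9.47826 μs.
Transmission budget = 42.7 − 9.47826 = 33.2217 μs.
R ≥ L / t_tx = 1000 bits / 3.32217e-05 s = 30.1 Mbps.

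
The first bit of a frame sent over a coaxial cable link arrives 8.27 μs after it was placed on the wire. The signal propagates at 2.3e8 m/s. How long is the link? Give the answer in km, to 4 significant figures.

d = s × t_prop = 2.3e+08 × 8.27e-06 = 1.902 km.

1.902 km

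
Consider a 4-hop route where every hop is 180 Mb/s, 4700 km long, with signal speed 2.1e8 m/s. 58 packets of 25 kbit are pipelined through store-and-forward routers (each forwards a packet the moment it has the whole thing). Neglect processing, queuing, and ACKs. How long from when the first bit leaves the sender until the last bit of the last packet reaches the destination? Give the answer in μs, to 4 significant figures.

Per-hop transmission t_tx = L/R = 25000/180000000 = 138.889 μs.
Per-hop propagation t_prop = 4700000/210000000 = 22381 μs.
Pipeline fill: first packet needs 4·t_tx to clear all hops; remaining 57 packets each add one t_tx.
Total = (4+58-1)·t_tx + 4·t_prop = 61·138.889 + 4·22381 = 98000 μs.

98000 μs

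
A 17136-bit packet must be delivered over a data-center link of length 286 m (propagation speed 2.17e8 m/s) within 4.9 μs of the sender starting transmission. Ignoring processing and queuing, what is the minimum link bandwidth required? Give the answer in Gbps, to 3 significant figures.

Propagation delay = 286 / 217000000 = 1.31797 μs.
Transmission budget = 4.9 − 1.31797 = 3.58203 μs.
R ≥ L / t_tx = 17136 bits / 3.58203e-06 s = 4.78 Gbps.

4.78 Gbps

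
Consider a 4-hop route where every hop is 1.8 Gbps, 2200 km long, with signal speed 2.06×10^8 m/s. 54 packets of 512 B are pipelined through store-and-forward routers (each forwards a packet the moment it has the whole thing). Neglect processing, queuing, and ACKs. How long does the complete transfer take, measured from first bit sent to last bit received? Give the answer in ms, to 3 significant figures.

Per-hop transmission t_tx = L/R = 4096/1800000000 = 0.00227556 ms.
Per-hop propagation t_prop = 2200000/206000000 = 10.6796 ms.
Pipeline fill: first packet needs 4·t_tx to clear all hops; remaining 53 packets each add one t_tx.
Total = (4+54-1)·t_tx + 4·t_prop = 57·0.00227556 + 4·10.6796 = 42.8 ms.

42.8 ms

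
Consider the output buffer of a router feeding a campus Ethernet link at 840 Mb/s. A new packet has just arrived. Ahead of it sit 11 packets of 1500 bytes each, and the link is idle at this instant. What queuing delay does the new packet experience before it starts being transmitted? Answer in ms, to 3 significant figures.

Each queued packet: L/R = 12000/840000000 = 0.0142857 ms.
11 queued → 0.157143 ms.
Queuing delay = 0.157 ms.

0.157 ms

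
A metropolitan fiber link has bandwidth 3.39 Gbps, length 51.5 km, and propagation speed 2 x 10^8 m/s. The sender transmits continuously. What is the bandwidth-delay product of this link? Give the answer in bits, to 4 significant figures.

Propagation delay = 51500 / 200000000 = 0.0002575 s.
BDP = R × t_prop = 3390000000 × 0.0002575 = 872925 bits.

872900 bits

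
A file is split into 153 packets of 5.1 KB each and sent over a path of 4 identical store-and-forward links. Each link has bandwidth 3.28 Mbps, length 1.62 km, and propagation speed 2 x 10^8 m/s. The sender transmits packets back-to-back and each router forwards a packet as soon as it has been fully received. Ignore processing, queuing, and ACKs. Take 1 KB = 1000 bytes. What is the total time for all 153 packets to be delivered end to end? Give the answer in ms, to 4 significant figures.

1941 ms

Per-hop transmission t_tx = L/R = 40800/3280000 = 12.439 ms.
Per-hop propagation t_prop = 1620/200000000 = 0.0081 ms.
Pipeline fill: first packet needs 4·t_tx to clear all hops; remaining 152 packets each add one t_tx.
Total = (4+153-1)·t_tx + 4·t_prop = 156·12.439 + 4·0.0081 = 1941 ms.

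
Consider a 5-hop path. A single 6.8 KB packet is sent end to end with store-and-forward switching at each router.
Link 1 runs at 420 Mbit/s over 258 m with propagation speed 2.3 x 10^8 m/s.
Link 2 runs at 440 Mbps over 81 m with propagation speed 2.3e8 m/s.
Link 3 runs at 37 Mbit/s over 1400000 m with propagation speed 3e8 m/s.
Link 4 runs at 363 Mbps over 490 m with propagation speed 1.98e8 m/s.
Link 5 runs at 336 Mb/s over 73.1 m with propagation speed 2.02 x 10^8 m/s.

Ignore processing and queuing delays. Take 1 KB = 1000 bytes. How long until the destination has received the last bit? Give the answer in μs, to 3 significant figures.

6710 μs

L = 54400 bits.
Transmission delays (L/R per hop): 129.524, 123.636, 1470.27, 149.862, 161.905 μs; sum = 2035.2 μs.
Propagation delays (d/s per hop): 1.12174, 0.352174, 4666.67, 2.47475, 0.361881 μs; sum = 4670.98 μs.
End-to-end = 6710 μs.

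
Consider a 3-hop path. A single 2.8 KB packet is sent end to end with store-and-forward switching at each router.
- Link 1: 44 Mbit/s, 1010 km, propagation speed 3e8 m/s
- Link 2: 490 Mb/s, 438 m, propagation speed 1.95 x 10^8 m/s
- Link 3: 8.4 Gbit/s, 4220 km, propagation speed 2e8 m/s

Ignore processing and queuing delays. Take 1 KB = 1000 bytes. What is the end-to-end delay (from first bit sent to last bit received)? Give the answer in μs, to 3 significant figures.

L = 22400 bits.
Transmission delays (L/R per hop): 509.091, 45.7143, 2.66667 μs; sum = 557.472 μs.
Propagation delays (d/s per hop): 3366.67, 2.24615, 21100 μs; sum = 24468.9 μs.
End-to-end = 25000 μs.

25000 μs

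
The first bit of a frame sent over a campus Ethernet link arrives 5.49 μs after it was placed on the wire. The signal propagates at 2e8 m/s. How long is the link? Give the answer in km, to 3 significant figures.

d = s × t_prop = 200000000 × 5.49e-06 = 1.10 km.

1.10 km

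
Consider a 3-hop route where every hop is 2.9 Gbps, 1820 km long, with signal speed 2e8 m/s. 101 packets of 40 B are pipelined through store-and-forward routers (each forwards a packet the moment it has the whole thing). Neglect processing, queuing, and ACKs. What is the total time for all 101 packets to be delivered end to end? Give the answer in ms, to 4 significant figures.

Per-hop transmission t_tx = L/R = 320/2900000000 = 0.000110345 ms.
Per-hop propagation t_prop = 1820000/200000000 = 9.1 ms.
Pipeline fill: first packet needs 3·t_tx to clear all hops; remaining 100 packets each add one t_tx.
Total = (3+101-1)·t_tx + 3·t_prop = 103·0.000110345 + 3·9.1 = 27.31 ms.

27.31 ms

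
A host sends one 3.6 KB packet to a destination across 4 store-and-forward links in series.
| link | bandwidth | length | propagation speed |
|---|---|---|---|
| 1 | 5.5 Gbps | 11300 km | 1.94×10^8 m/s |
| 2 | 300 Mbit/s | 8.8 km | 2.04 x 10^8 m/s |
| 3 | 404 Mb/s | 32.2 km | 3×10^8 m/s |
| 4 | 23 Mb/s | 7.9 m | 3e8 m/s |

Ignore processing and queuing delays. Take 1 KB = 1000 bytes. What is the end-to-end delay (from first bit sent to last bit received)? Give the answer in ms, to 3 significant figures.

59.8 ms

L = 28800 bits.
Transmission delays (L/R per hop): 0.00523636, 0.096, 0.0712871, 1.25217 ms; sum = 1.4247 ms.
Propagation delays (d/s per hop): 58.2474, 0.0431373, 0.107333, 2.63333e-05 ms; sum = 58.3979 ms.
End-to-end = 59.8 ms.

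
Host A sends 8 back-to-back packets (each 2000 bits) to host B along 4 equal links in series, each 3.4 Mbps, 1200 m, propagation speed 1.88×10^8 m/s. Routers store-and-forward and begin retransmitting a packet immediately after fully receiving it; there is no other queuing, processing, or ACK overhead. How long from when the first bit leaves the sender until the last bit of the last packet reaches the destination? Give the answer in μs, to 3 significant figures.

Per-hop transmission t_tx = L/R = 2000/3400000 = 588.235 μs.
Per-hop propagation t_prop = 1200/188000000 = 6.38298 μs.
Pipeline fill: first packet needs 4·t_tx to clear all hops; remaining 7 packets each add one t_tx.
Total = (4+8-1)·t_tx + 4·t_prop = 11·588.235 + 4·6.38298 = 6500 μs.

6500 μs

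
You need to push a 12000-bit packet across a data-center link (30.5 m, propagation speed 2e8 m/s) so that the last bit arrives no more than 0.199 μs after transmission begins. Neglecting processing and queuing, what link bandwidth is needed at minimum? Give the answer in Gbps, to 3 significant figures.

258 Gbps

Propagation delay = 30.5 / 200000000 = 0.1525 μs.
Transmission budget = 0.199 − 0.1525 = 0.0465 μs.
R ≥ L / t_tx = 12000 bits / 4.65e-08 s = 258 Gbps.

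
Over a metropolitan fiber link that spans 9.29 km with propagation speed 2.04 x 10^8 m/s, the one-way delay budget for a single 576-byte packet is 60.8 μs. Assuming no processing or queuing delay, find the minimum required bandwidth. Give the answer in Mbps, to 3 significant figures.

L = 4608 bits.
Propagation delay = 9290 / 204000000 = 45.5392 μs.
Transmission budget = 60.8 − 45.5392 = 15.2608 μs.
R ≥ L / t_tx = 4608 bits / 1.52608e-05 s = 302 Mbps.

302 Mbps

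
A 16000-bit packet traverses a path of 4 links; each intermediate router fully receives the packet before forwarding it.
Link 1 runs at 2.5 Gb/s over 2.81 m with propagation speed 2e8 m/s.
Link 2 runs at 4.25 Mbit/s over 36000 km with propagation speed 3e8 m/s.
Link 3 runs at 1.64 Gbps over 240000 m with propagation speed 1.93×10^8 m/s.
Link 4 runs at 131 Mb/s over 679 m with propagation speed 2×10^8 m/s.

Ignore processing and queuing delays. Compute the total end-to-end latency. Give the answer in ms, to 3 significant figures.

125 ms

Transmission delays (L/R per hop): 0.0064, 3.76471, 0.0097561, 0.122137 ms; sum = 3.903 ms.
Propagation delays (d/s per hop): 1.405e-05, 120, 1.24352, 0.003395 ms; sum = 121.247 ms.
End-to-end = 125 ms.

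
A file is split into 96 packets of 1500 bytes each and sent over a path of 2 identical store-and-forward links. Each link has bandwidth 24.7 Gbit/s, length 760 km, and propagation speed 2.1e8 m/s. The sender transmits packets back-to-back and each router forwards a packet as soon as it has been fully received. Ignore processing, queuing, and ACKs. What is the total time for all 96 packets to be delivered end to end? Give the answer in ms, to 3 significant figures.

7.29 ms

Per-hop transmission t_tx = L/R = 12000/24700000000 = 0.00048583 ms.
Per-hop propagation t_prop = 760000/210000000 = 3.61905 ms.
Pipeline fill: first packet needs 2·t_tx to clear all hops; remaining 95 packets each add one t_tx.
Total = (2+96-1)·t_tx + 2·t_prop = 97·0.00048583 + 2·3.61905 = 7.29 ms.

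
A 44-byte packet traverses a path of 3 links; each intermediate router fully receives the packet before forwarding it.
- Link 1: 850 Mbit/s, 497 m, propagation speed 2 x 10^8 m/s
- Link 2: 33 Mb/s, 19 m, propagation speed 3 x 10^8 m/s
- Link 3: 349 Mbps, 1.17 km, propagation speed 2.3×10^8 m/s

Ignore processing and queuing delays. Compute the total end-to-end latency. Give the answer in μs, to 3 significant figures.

L = 44 × 8 = 352 bits.
Transmission delays (L/R per hop): 0.414118, 10.6667, 1.0086 μs; sum = 12.0894 μs.
Propagation delays (d/s per hop): 2.485, 0.0633333, 5.08696 μs; sum = 7.63529 μs.
End-to-end = 19.7 μs.

19.7 μs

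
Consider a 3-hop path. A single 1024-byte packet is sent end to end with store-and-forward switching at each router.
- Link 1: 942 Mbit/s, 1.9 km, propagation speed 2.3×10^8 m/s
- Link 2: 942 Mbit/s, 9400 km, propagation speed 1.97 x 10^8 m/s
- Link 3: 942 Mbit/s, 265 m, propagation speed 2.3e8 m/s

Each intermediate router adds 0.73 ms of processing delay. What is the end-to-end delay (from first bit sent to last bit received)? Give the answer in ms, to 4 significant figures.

49.21 ms

L = 1024 × 8 = 8192 bits.
Transmission delay per hop = L/R = 8192/942000000 = 0.00869639 ms; 3 hops → 0.0260892 ms.
Propagation delays (d/s per hop): 0.00826087, 47.7157, 0.00115217 ms; sum = 47.7251 ms.
Processing at 2 router(s): 2 × 0.73 ms = 1.46 ms.
End-to-end = 49.21 ms.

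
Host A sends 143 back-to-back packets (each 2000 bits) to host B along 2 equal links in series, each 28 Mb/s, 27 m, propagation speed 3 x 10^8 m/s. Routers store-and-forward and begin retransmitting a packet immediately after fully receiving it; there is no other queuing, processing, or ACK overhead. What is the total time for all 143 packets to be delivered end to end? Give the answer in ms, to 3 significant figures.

10.3 ms

Per-hop transmission t_tx = L/R = 2000/28000000 = 0.0714286 ms.
Per-hop propagation t_prop = 27/300000000 = 9e-05 ms.
Pipeline fill: first packet needs 2·t_tx to clear all hops; remaining 142 packets each add one t_tx.
Total = (2+143-1)·t_tx + 2·t_prop = 144·0.0714286 + 2·9e-05 = 10.3 ms.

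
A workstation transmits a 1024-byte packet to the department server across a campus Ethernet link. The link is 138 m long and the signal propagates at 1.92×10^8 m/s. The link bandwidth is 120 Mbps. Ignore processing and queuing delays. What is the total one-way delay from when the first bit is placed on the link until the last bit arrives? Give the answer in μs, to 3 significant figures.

69.0 μs

L = 1024 × 8 = 8192 bits.
Transmission delay = L/R = 8192 / 120000000 = 68.2667 μs.
Propagation delay = d/s = 138 m / 192000000 m/s = 0.71875 μs.
Total = 69.0 μs.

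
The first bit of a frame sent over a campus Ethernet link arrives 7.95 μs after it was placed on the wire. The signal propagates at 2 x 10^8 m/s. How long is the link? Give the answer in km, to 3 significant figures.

1.59 km

d = s × t_prop = 200000000 × 7.95e-06 = 1.59 km.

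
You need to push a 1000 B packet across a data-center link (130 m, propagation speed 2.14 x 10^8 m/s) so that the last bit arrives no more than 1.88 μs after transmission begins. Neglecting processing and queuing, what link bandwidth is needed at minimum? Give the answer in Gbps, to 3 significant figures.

6.29 Gbps

L = 8000 bits.
Propagation delay = 130 / 214000000 = 0.607477 μs.
Transmission budget = 1.88 − 0.607477 = 1.27252 μs.
R ≥ L / t_tx = 8000 bits / 1.27252e-06 s = 6.29 Gbps.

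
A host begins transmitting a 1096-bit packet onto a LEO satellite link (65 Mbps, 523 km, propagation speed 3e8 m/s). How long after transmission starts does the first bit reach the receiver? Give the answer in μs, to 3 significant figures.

1740 μs

First bit experiences only propagation delay: d/s = 523000/300000000 = 1740 μs.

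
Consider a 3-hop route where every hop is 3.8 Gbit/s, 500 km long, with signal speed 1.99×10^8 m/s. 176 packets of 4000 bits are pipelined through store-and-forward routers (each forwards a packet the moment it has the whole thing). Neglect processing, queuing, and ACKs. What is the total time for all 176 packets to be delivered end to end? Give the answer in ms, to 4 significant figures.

7.725 ms

Per-hop transmission t_tx = L/R = 4000/3800000000 = 0.00105263 ms.
Per-hop propagation t_prop = 500000/199000000 = 2.51256 ms.
Pipeline fill: first packet needs 3·t_tx to clear all hops; remaining 175 packets each add one t_tx.
Total = (3+176-1)·t_tx + 3·t_prop = 178·0.00105263 + 3·2.51256 = 7.725 ms.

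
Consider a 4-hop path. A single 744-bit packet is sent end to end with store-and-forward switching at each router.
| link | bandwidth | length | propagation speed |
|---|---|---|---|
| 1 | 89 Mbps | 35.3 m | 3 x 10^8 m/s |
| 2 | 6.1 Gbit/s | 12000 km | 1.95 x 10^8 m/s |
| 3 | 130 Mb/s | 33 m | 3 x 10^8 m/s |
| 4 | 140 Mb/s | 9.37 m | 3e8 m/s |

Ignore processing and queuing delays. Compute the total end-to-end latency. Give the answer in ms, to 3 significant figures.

Transmission delays (L/R per hop): 0.00835955, 0.000121967, 0.00572308, 0.00531429 ms; sum = 0.0195189 ms.
Propagation delays (d/s per hop): 0.000117667, 61.5385, 0.00011, 3.12333e-05 ms; sum = 61.5387 ms.
End-to-end = 61.6 ms.

61.6 ms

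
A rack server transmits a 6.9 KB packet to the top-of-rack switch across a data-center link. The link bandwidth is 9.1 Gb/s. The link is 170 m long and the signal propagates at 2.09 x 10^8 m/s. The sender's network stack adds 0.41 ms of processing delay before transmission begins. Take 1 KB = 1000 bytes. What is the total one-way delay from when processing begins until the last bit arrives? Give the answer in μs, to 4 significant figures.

416.9 μs

L = 55200 bits.
Transmission delay = L/R = 55200 / 9100000000 = 6.06593 μs.
Propagation delay = d/s = 170 m / 209000000 m/s = 0.813397 μs.
Plus processing delay 0.41 ms = 410 μs.
Total = 416.9 μs.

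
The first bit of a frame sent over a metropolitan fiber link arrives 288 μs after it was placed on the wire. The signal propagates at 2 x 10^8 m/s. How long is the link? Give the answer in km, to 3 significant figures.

d = s × t_prop = 200000000 × 0.000288 = 57.6 km.

57.6 km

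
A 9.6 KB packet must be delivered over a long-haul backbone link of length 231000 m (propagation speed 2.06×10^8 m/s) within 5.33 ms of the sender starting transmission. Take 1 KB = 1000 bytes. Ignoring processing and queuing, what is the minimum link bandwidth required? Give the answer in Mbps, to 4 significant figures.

18.25 Mbps

L = 76800 bits.
Propagation delay = 231000 / 206000000 = 1.12136 ms.
Transmission budget = 5.33 − 1.12136 = 4.20864 ms.
R ≥ L / t_tx = 76800 bits / 0.00420864 s = 18.25 Mbps.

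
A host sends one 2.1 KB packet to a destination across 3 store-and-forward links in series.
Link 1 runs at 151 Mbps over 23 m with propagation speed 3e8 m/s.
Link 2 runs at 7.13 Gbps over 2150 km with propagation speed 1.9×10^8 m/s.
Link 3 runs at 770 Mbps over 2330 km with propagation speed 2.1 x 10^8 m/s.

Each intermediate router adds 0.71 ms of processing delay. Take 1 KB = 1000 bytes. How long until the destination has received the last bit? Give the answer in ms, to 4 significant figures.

23.97 ms

L = 16800 bits.
Transmission delays (L/R per hop): 0.111258, 0.00235624, 0.0218182 ms; sum = 0.135433 ms.
Propagation delays (d/s per hop): 7.66667e-05, 11.3158, 11.0952 ms; sum = 22.4111 ms.
Processing at 2 router(s): 2 × 0.71 ms = 1.42 ms.
End-to-end = 23.97 ms.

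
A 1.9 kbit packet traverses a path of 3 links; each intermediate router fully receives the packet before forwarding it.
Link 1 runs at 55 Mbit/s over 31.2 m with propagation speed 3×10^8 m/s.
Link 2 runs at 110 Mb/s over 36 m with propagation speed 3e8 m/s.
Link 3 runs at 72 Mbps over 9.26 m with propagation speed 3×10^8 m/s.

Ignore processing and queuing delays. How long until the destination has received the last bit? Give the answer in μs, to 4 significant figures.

L = 1900 bits.
Transmission delays (L/R per hop): 34.5455, 17.2727, 26.3889 μs; sum = 78.2071 μs.
Propagation delays (d/s per hop): 0.104, 0.12, 0.0308667 μs; sum = 0.254867 μs.
End-to-end = 78.46 μs.

78.46 μs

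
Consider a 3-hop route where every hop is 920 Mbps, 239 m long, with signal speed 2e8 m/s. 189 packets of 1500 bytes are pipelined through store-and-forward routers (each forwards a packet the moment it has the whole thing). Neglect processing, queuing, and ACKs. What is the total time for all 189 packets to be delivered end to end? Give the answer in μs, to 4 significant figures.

Per-hop transmission t_tx = L/R = 12000/920000000 = 13.0435 μs.
Per-hop propagation t_prop = 239/200000000 = 1.195 μs.
Pipeline fill: first packet needs 3·t_tx to clear all hops; remaining 188 packets each add one t_tx.
Total = (3+189-1)·t_tx + 3·t_prop = 191·13.0435 + 3·1.195 = 2495 μs.

2495 μs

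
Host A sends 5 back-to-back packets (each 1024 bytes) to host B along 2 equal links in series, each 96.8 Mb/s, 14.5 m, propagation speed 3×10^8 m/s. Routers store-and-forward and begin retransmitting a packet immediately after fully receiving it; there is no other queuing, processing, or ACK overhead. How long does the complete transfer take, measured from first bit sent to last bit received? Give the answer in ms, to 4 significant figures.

Per-hop transmission t_tx = L/R = 8192/96800000 = 0.0846281 ms.
Per-hop propagation t_prop = 14.5/300000000 = 4.83333e-05 ms.
Pipeline fill: first packet needs 2·t_tx to clear all hops; remaining 4 packets each add one t_tx.
Total = (2+5-1)·t_tx + 2·t_prop = 6·0.0846281 + 2·4.83333e-05 = 0.5079 ms.

0.5079 ms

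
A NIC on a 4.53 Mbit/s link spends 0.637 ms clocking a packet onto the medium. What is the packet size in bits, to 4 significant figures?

L = R × t_tx = 4530000 b/s × 0.000637 s = 2885.61 bits.

2886 bits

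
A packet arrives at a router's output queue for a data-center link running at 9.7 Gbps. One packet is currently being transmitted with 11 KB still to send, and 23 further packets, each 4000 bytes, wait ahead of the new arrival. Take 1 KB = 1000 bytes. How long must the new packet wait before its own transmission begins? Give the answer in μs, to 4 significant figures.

Each queued packet: L/R = 32000/9700000000 = 3.29897 μs.
23 queued → 75.8763 μs.
Plus remaining 88000 bits of current packet: 9.07216 μs.
Queuing delay = 84.95 μs.

84.95 μs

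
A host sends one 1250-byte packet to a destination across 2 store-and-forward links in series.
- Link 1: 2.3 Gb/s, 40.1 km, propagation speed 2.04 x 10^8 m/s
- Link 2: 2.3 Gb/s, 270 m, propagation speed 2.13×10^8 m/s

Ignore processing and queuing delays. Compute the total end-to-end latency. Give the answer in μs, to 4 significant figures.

206.5 μs

L = 1250 × 8 = 10000 bits.
Transmission delay per hop = L/R = 10000/2300000000 = 4.34783 μs; 2 hops → 8.69565 μs.
Propagation delays (d/s per hop): 196.569, 1.26761 μs; sum = 197.836 μs.
End-to-end = 206.5 μs.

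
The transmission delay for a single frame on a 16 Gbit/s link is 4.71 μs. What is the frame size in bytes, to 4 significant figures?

9420 bytes

L = R × t_tx = 16000000000 b/s × 4.71e-06 s = 75360 bits.
In bytes: 75360 / 8 = 9420 bytes.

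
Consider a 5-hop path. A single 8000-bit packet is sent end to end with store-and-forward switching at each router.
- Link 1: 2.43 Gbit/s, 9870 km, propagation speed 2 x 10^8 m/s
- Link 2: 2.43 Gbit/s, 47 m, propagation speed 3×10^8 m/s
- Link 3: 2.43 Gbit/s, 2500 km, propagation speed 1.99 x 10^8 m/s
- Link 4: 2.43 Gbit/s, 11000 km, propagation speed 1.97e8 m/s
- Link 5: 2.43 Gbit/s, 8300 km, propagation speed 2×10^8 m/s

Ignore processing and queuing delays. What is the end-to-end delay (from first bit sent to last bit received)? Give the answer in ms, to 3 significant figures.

Transmission delay per hop = L/R = 8000/2430000000 = 0.00329218 ms; 5 hops → 0.0164609 ms.
Propagation delays (d/s per hop): 49.35, 0.000156667, 12.5628, 55.8376, 41.5 ms; sum = 159.251 ms.
End-to-end = 159 ms.

159 ms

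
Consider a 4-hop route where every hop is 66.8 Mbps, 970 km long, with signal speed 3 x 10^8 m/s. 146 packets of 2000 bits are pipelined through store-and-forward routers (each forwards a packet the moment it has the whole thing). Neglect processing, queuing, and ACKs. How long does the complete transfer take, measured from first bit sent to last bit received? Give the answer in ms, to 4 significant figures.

17.39 ms

Per-hop transmission t_tx = L/R = 2000/66800000 = 0.0299401 ms.
Per-hop propagation t_prop = 970000/300000000 = 3.23333 ms.
Pipeline fill: first packet needs 4·t_tx to clear all hops; remaining 145 packets each add one t_tx.
Total = (4+146-1)·t_tx + 4·t_prop = 149·0.0299401 + 4·3.23333 = 17.39 ms.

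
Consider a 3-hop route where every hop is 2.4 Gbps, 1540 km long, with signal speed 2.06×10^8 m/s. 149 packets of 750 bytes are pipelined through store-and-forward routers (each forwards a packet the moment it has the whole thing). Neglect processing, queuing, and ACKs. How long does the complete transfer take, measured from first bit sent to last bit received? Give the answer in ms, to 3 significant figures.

Per-hop transmission t_tx = L/R = 6000/2400000000 = 0.0025 ms.
Per-hop propagation t_prop = 1540000/206000000 = 7.47573 ms.
Pipeline fill: first packet needs 3·t_tx to clear all hops; remaining 148 packets each add one t_tx.
Total = (3+149-1)·t_tx + 3·t_prop = 151·0.0025 + 3·7.47573 = 22.8 ms.

22.8 ms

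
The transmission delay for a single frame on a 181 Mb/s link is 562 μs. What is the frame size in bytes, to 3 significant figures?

L = R × t_tx = 181000000 b/s × 0.000562 s = 101722 bits.
In bytes: 101722 / 8 = 12700 bytes.

12700 bytes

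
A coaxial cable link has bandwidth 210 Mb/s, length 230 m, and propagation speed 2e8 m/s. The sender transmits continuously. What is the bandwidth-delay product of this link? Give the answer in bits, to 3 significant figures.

Propagation delay = 230 / 200000000 = 1.15e-06 s.
BDP = R × t_prop = 210000000 × 1.15e-06 = 241.5 bits.

242 bits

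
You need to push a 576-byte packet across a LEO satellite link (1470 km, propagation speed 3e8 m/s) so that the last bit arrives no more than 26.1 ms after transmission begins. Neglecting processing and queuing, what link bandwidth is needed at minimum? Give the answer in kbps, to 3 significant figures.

L = 4608 bits.
Propagation delay = 1470000 / 300000000 = 4.9 ms.
Transmission budget = 26.1 − 4.9 = 21.2 ms.
R ≥ L / t_tx = 4608 bits / 0.0212 s = 217 kbps.

217 kbps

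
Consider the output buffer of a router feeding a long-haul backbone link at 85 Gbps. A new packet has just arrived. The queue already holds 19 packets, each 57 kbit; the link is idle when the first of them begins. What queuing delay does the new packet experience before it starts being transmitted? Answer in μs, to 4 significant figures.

12.74 μs

Each queued packet: L/R = 57000/85000000000 = 0.670588 μs.
19 queued → 12.7412 μs.
Queuing delay = 12.74 μs.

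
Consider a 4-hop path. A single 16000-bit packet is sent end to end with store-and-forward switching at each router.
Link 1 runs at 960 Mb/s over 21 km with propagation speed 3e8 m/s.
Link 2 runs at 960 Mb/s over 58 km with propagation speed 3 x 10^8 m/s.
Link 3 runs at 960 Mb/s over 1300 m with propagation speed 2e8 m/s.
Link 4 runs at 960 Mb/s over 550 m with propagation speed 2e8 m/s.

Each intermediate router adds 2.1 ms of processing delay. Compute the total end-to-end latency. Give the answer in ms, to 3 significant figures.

6.64 ms

Transmission delay per hop = L/R = 16000/960000000 = 0.0166667 ms; 4 hops → 0.0666667 ms.
Propagation delays (d/s per hop): 0.07, 0.193333, 0.0065, 0.00275 ms; sum = 0.272583 ms.
Processing at 3 router(s): 3 × 2.1 ms = 6.3 ms.
End-to-end = 6.64 ms.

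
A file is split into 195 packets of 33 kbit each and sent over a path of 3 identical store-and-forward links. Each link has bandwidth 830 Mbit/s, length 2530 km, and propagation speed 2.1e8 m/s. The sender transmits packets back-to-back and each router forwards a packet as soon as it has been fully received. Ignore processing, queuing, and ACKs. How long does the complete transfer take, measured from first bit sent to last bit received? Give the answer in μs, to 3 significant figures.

Per-hop transmission t_tx = L/R = 33000/830000000 = 39.759 μs.
Per-hop propagation t_prop = 2530000/210000000 = 12047.6 μs.
Pipeline fill: first packet needs 3·t_tx to clear all hops; remaining 194 packets each add one t_tx.
Total = (3+195-1)·t_tx + 3·t_prop = 197·39.759 + 3·12047.6 = 44000 μs.

44000 μs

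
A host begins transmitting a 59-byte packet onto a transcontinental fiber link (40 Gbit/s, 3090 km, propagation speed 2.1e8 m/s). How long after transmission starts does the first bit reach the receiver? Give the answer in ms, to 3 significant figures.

14.7 ms

First bit experiences only propagation delay: d/s = 3090000/210000000 = 14.7 ms.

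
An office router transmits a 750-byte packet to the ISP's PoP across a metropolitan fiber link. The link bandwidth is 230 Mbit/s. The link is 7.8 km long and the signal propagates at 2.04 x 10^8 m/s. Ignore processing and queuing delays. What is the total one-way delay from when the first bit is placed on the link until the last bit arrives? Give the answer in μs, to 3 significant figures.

L = 750 × 8 = 6000 bits.
Transmission delay = L/R = 6000 / 230000000 = 26.087 μs.
Propagation delay = d/s = 7800 m / 204000000 m/s = 38.2353 μs.
Total = 64.3 μs.

64.3 μs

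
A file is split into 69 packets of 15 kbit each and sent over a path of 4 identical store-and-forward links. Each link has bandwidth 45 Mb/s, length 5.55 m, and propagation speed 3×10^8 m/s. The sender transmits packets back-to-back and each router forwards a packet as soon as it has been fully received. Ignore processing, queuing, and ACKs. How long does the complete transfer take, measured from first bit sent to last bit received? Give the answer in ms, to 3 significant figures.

24.0 ms

Per-hop transmission t_tx = L/R = 15000/45000000 = 0.333333 ms.
Per-hop propagation t_prop = 5.55/300000000 = 1.85e-05 ms.
Pipeline fill: first packet needs 4·t_tx to clear all hops; remaining 68 packets each add one t_tx.
Total = (4+69-1)·t_tx + 4·t_prop = 72·0.333333 + 4·1.85e-05 = 24.0 ms.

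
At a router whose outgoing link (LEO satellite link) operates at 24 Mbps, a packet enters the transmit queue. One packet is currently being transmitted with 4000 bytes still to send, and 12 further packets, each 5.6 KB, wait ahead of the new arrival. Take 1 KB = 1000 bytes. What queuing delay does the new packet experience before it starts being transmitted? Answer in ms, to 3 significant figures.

Each queued packet: L/R = 44800/24000000 = 1.86667 ms.
12 queued → 22.4 ms.
Plus remaining 32000 bits of current packet: 1.33333 ms.
Queuing delay = 23.7 ms.

23.7 ms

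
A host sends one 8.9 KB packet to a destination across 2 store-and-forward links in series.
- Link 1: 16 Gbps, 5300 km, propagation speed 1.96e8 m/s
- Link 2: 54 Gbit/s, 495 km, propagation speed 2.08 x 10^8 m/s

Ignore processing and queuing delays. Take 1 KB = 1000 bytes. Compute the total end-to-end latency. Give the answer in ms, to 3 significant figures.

29.4 ms

L = 71200 bits.
Transmission delays (L/R per hop): 0.00445, 0.00131852 ms; sum = 0.00576852 ms.
Propagation delays (d/s per hop): 27.0408, 2.37981 ms; sum = 29.4206 ms.
End-to-end = 29.4 ms.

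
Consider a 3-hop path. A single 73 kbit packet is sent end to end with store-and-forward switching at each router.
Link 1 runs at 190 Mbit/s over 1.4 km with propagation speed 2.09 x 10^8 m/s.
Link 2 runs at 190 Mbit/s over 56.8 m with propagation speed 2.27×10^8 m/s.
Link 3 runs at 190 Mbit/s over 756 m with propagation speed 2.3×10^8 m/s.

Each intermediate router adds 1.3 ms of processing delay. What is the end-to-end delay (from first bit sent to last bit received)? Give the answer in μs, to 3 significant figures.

L = 73000 bits.
Transmission delay per hop = L/R = 73000/190000000 = 384.211 μs; 3 hops → 1152.63 μs.
Propagation delays (d/s per hop): 6.69856, 0.25022, 3.28696 μs; sum = 10.2357 μs.
Processing at 2 router(s): 2 × 1.3 ms = 2600 μs.
End-to-end = 3760 μs.

3760 μs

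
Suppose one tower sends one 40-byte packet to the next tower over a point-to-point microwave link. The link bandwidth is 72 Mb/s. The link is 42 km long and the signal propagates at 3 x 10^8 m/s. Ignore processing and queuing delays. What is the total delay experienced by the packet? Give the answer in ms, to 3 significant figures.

0.144 ms

L = 40 × 8 = 320 bits.
Transmission delay = L/R = 320 / 72000000 = 0.00444444 ms.
Propagation delay = d/s = 42000 m / 300000000 m/s = 0.14 ms.
Total = 0.144 ms.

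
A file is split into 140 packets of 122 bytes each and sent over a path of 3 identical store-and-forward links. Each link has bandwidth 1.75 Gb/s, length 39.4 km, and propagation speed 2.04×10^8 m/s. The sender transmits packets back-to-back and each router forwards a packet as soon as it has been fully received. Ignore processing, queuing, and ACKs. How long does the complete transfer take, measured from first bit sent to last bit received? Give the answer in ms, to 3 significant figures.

Per-hop transmission t_tx = L/R = 976/1750000000 = 0.000557714 ms.
Per-hop propagation t_prop = 39400/204000000 = 0.193137 ms.
Pipeline fill: first packet needs 3·t_tx to clear all hops; remaining 139 packets each add one t_tx.
Total = (3+140-1)·t_tx + 3·t_prop = 142·0.000557714 + 3·0.193137 = 0.659 ms.

0.659 ms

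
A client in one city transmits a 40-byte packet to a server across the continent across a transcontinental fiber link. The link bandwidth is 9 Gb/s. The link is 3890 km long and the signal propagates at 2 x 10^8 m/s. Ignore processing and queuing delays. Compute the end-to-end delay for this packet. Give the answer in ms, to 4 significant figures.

L = 40 × 8 = 320 bits.
Transmission delay = L/R = 320 / 9000000000 = 3.55556e-05 ms.
Propagation delay = d/s = 3890000 m / 200000000 m/s = 19.45 ms.
Total = 19.45 ms.

19.45 ms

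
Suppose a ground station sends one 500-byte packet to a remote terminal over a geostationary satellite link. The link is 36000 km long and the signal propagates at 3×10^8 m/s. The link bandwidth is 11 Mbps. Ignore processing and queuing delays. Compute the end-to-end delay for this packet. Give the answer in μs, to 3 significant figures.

120000 μs

L = 500 × 8 = 4000 bits.
Transmission delay = L/R = 4000 / 11000000 = 363.636 μs.
Propagation delay = d/s = 36000000 m / 300000000 m/s = 120000 μs.
Total = 120000 μs.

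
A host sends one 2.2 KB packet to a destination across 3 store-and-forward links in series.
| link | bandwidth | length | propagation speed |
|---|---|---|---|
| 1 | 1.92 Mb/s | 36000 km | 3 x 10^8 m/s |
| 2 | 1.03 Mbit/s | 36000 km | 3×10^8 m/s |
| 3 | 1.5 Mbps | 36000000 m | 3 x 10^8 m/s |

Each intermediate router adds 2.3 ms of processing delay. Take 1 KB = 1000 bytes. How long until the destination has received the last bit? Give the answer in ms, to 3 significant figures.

403 ms

L = 17600 bits.
Transmission delays (L/R per hop): 9.16667, 17.0874, 11.7333 ms; sum = 37.9874 ms.
Propagation delays (d/s per hop): 120, 120, 120 ms; sum = 360 ms.
Processing at 2 router(s): 2 × 2.3 ms = 4.6 ms.
End-to-end = 403 ms.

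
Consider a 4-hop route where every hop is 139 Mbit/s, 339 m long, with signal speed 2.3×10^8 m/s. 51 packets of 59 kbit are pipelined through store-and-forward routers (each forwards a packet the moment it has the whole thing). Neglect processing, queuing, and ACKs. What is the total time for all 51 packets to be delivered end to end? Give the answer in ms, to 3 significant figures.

Per-hop transmission t_tx = L/R = 59000/139000000 = 0.42446 ms.
Per-hop propagation t_prop = 339/2.3e+08 = 0.00147391 ms.
Pipeline fill: first packet needs 4·t_tx to clear all hops; remaining 50 packets each add one t_tx.
Total = (4+51-1)·t_tx + 4·t_prop = 54·0.42446 + 4·0.00147391 = 22.9 ms.

22.9 ms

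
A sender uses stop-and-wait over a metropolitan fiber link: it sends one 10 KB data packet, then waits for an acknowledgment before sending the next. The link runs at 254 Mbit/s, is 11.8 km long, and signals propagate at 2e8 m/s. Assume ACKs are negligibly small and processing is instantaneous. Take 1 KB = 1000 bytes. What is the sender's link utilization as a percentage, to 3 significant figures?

72.7 %

t_tx = L/R = 80000/254000000 = 0.000314961 s.
t_prop = 11800/200000000 = 5.9e-05 s; RTT = 0.000118 s.
Cycle = t_tx + RTT = 0.000432961 s.
Utilization = t_tx / cycle = 0.000314961/0.000432961 = 72.7 %.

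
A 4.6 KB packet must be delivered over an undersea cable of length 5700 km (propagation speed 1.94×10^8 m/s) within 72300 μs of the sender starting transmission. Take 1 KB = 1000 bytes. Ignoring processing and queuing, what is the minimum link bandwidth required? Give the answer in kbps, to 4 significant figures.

L = 36800 bits.
Propagation delay = 5700000 / 194000000 = 29381.4 μs.
Transmission budget = 72300 − 29381.4 = 42918.6 μs.
R ≥ L / t_tx = 36800 bits / 0.0429186 s = 857.4 kbps.

857.4 kbps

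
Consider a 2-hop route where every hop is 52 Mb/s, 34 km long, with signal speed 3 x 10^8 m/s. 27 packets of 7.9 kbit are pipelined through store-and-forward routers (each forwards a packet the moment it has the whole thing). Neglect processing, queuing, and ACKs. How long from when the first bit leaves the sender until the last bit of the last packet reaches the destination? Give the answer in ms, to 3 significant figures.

4.48 ms

Per-hop transmission t_tx = L/R = 7900/52000000 = 0.151923 ms.
Per-hop propagation t_prop = 34000/300000000 = 0.113333 ms.
Pipeline fill: first packet needs 2·t_tx to clear all hops; remaining 26 packets each add one t_tx.
Total = (2+27-1)·t_tx + 2·t_prop = 28·0.151923 + 2·0.113333 = 4.48 ms.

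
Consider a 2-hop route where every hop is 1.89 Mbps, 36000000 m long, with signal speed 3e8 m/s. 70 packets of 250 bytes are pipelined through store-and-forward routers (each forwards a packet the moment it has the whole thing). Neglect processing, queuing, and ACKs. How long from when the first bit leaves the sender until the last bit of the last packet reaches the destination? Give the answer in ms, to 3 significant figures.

Per-hop transmission t_tx = L/R = 2000/1890000 = 1.0582 ms.
Per-hop propagation t_prop = 36000000/300000000 = 120 ms.
Pipeline fill: first packet needs 2·t_tx to clear all hops; remaining 69 packets each add one t_tx.
Total = (2+70-1)·t_tx + 2·t_prop = 71·1.0582 + 2·120 = 315 ms.

315 ms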